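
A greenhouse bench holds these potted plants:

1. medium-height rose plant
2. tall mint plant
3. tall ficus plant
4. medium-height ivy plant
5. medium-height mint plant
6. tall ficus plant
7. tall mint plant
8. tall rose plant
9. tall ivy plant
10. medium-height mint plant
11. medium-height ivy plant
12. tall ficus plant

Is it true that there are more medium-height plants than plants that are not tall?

False

|medium-height plants| = 5.
|plants that are not tall| = 5.
The claim requires 5 > 5, which does not hold.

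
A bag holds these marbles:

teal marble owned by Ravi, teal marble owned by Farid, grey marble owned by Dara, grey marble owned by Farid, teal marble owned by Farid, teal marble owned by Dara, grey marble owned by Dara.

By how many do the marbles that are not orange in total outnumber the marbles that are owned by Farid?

marbles that are not orange: 7.
marbles owned by Farid: 3.
7 − 3 = 4.

4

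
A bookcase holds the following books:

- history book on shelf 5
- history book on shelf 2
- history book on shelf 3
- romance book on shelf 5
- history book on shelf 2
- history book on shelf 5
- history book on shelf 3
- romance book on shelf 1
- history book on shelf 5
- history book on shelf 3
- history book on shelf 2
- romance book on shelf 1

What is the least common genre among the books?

Counts by genre: history 9, romance 3.
The minimum is 3, held uniquely by romance.

romance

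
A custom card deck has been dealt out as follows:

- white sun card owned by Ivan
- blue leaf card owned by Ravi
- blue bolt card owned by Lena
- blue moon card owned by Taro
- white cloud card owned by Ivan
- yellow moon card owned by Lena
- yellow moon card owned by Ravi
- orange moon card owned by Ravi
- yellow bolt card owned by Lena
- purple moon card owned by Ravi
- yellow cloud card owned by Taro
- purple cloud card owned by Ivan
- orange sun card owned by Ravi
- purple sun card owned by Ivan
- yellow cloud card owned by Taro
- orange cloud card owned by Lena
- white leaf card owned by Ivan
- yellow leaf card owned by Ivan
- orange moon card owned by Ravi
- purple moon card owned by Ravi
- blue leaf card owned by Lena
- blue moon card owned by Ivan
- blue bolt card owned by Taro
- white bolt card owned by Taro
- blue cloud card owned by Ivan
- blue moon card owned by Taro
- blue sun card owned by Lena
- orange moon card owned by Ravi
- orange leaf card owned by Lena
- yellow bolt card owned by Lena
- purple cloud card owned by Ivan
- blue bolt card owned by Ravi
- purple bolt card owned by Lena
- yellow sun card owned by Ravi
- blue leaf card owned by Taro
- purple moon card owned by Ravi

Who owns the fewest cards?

Counts by player: Ravi→11, Lena→9, Ivan→9, Taro→7.
The minimum is 7, held uniquely by Taro.

Taro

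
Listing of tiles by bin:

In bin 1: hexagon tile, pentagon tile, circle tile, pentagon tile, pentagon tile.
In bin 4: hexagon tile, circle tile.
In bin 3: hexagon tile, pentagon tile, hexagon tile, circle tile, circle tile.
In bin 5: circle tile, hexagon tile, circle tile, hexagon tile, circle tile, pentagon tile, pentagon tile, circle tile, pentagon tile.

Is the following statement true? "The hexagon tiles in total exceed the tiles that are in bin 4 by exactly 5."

hexagon tiles: 6.
tiles in bin 4: 2.
The claim requires 6 − 2 (= 4) to equal 5, which does not hold.

False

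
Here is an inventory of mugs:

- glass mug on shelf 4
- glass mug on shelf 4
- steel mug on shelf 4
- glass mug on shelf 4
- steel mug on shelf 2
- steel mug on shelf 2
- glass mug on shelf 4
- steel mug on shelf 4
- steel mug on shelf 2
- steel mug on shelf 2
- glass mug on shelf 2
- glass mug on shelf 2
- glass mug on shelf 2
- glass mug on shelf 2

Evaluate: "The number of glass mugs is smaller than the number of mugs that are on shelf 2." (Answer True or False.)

False

glass mugs: 8.
mugs on shelf 2: 8.
The claim requires 8 < 8, which does not hold.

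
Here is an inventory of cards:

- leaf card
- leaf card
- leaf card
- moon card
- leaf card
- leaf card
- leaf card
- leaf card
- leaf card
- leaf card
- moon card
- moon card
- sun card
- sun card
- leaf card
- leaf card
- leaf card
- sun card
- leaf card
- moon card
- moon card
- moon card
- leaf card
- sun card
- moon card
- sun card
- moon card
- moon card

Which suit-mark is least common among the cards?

Counts by suit-mark: leaf 14, moon 9, sun 5.
The minimum is 5, held uniquely by sun.

sun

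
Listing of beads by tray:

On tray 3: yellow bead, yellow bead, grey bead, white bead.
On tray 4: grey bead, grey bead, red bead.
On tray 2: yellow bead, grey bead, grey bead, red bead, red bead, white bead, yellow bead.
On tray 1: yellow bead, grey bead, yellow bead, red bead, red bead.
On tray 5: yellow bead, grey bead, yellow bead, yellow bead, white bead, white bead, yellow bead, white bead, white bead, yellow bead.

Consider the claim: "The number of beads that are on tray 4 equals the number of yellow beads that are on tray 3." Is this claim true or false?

False

|beads on tray 4| = 3.
|yellow beads on tray 3| = 2.
The claim requires 3 = 2, which does not hold.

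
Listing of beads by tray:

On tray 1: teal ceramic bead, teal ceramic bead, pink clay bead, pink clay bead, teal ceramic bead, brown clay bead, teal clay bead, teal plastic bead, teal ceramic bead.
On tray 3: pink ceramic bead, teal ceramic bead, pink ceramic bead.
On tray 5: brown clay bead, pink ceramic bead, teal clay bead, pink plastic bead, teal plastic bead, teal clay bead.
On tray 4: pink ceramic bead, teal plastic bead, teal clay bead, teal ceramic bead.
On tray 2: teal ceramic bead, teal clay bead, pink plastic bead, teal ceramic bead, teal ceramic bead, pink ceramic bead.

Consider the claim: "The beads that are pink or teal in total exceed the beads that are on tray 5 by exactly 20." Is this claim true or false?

|beads that are pink or teal| = 26.
|beads on tray 5| = 6.
The claim requires 26 − 6 (= 20) to equal 20, which holds.

True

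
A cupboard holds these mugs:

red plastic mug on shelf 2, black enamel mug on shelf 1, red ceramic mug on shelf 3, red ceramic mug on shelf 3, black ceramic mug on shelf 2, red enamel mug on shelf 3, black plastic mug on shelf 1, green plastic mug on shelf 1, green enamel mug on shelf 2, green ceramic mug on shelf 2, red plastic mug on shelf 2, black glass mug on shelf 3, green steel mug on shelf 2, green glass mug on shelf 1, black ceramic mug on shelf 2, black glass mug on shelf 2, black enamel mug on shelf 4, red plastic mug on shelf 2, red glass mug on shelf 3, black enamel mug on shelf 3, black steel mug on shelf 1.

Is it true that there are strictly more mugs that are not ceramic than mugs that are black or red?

False

|mugs that are not ceramic| = 16.
|mugs that are black or red| = 16.
The claim requires 16 > 16, which does not hold.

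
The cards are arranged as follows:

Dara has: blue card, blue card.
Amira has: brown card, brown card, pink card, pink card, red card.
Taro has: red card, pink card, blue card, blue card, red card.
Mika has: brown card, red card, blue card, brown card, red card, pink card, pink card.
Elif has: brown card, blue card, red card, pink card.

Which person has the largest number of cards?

Counts by player: Mika→7, Taro→5, Amira→5, Elif→4, Dara→2.
The maximum is 7, held uniquely by Mika.

Mika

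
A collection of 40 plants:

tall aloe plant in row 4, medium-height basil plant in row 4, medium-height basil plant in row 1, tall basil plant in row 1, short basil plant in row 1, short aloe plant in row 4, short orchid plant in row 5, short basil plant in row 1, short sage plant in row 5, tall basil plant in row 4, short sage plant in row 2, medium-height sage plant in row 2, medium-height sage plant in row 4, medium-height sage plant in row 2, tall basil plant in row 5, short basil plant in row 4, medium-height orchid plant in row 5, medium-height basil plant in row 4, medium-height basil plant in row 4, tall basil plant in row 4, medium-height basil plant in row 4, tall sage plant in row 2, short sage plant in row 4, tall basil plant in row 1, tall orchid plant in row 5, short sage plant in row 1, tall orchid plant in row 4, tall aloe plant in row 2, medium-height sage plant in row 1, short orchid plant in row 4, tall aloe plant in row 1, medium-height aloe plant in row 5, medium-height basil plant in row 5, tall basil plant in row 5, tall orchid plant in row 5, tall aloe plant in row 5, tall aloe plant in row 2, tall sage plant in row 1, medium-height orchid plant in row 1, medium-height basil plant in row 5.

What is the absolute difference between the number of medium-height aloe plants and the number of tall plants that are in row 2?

2

medium-height aloe plants: 1. tall plants in row 2: 3.
|1 − 3| = 3 − 1 = 2.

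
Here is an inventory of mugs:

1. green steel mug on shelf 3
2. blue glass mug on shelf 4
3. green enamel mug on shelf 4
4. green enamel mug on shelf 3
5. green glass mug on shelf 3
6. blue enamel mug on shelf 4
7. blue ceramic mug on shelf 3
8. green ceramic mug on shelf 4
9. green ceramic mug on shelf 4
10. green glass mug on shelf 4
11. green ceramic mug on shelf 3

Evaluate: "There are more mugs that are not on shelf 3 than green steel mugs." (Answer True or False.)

mugs that are not on shelf 3: 6.
green steel mugs: 1.
The claim requires 6 > 1, which holds.

True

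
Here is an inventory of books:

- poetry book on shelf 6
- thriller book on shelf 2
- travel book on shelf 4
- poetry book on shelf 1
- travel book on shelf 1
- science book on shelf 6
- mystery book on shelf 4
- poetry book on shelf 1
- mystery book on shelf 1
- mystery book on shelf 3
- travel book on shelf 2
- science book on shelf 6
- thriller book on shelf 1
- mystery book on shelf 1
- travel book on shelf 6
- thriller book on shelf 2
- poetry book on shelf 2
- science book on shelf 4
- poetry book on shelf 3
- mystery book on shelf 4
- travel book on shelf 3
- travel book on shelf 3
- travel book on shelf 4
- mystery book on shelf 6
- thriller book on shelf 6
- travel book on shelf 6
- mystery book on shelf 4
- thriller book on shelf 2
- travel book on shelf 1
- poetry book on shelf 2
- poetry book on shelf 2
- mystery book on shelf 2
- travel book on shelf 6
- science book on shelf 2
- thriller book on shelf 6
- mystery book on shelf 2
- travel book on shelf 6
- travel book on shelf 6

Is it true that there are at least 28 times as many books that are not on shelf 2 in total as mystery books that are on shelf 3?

There are 28 books that are not on shelf 2.
There is 1 mystery book on shelf 3.
The claim requires 28 ≥ 28 × 1 = 28, which holds.

True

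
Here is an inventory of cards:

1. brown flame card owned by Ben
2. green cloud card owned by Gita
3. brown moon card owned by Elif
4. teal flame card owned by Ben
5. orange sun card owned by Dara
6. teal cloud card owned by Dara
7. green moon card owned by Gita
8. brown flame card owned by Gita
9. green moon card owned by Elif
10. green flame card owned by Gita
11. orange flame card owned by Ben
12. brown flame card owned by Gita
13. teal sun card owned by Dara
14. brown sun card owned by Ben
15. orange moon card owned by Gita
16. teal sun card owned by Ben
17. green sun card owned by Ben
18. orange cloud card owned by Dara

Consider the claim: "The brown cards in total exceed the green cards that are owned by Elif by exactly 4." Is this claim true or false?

True

brown cards: 5.
green cards owned by Elif: 1.
The claim requires 5 − 1 (= 4) to equal 4, which holds.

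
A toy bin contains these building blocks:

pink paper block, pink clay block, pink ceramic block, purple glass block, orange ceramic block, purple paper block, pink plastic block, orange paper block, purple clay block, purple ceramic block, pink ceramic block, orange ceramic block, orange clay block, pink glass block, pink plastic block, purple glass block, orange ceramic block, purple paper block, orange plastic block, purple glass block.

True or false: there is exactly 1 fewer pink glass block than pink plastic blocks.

True

|pink glass blocks| = 1.
|pink plastic blocks| = 2.
The claim requires 2 − 1 (= 1) to equal 1, which holds.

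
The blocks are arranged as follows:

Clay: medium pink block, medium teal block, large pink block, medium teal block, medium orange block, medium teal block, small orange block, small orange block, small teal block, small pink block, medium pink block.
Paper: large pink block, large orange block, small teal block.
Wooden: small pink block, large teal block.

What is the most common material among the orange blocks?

clay

Counts by material (restricted to orange blocks): clay 3, paper 1.
The maximum is 3, held uniquely by clay.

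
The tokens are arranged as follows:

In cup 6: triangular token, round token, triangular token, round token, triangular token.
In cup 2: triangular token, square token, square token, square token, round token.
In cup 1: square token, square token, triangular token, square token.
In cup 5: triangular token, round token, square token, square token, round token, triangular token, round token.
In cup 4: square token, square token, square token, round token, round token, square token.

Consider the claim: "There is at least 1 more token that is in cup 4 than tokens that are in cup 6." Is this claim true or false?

tokens in cup 4: 6.
tokens in cup 6: 5.
The claim requires 6 − 5 = 1 ≥ 1, which holds.

True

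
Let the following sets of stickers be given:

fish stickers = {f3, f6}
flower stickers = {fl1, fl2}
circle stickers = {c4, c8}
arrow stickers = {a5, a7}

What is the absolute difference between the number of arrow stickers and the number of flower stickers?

arrow stickers: 2. flower stickers: 2.
|2 − 2| = 2 − 2 = 0.

0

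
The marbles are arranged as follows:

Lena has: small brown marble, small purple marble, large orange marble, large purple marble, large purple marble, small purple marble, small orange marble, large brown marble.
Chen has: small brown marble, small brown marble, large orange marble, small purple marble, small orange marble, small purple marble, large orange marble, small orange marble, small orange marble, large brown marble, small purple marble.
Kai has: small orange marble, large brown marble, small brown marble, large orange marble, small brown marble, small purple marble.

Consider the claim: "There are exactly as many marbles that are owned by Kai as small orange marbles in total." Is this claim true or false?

False

Count of marbles owned by Kai: 6.
There are 5 small orange marbles.
The claim requires 6 = 5, which does not hold.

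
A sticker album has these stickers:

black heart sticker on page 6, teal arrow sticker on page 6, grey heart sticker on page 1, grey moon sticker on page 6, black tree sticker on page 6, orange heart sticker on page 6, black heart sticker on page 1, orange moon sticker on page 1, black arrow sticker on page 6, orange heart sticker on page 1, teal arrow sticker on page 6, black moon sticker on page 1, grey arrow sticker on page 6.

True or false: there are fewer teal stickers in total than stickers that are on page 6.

There are 2 teal stickers.
There are 8 stickers on page 6.
The claim requires 2 < 8, which holds.

True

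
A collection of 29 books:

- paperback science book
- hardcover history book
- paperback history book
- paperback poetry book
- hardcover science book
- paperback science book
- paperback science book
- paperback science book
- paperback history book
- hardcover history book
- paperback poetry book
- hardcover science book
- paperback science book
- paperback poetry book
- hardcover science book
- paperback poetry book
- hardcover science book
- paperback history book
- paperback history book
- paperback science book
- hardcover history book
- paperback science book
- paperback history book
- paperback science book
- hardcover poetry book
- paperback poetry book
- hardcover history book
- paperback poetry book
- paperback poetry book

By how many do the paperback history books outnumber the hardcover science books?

1

paperback history books: 5.
hardcover science books: 4.
5 − 4 = 1.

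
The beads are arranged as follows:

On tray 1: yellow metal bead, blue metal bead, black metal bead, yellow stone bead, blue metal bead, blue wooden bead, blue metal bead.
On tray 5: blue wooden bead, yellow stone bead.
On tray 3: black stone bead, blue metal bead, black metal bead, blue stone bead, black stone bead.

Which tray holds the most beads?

Counts by tray: tray 1→7, tray 3→5, tray 5→2.
The maximum is 7, held uniquely by tray 1.

tray 1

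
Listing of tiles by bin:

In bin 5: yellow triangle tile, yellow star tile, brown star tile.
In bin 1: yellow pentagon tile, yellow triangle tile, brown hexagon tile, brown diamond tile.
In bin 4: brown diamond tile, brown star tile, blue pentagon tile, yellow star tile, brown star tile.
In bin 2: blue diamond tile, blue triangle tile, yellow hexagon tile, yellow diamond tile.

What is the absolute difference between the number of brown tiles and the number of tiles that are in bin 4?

brown tiles: 6. tiles in bin 4: 5.
|6 − 5| = 6 − 5 = 1.

1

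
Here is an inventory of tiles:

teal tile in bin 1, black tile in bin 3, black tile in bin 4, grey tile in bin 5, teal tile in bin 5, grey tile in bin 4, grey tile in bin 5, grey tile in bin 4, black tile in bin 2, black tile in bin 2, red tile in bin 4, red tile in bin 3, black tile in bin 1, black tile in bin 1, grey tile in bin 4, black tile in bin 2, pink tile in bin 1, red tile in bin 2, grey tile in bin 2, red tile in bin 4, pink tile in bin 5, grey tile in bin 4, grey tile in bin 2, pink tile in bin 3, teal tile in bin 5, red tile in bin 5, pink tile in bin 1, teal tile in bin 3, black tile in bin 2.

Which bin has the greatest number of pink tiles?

Counts by bin (restricted to pink tiles): bin 1→2, bin 3→1, bin 5→1, bin 4→0, bin 2→0.
The maximum is 2, held uniquely by bin 1.

bin 1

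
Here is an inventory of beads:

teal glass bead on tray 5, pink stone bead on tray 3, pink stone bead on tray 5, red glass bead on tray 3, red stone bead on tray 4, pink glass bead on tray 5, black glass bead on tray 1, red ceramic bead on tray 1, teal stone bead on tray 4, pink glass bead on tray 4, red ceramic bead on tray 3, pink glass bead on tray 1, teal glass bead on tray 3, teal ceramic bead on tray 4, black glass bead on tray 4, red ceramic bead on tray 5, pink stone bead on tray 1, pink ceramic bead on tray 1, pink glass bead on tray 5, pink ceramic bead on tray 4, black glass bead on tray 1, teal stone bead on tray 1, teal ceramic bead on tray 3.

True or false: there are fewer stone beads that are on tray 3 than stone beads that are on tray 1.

True

|stone beads on tray 3| = 1.
|stone beads on tray 1| = 2.
The claim requires 1 < 2, which holds.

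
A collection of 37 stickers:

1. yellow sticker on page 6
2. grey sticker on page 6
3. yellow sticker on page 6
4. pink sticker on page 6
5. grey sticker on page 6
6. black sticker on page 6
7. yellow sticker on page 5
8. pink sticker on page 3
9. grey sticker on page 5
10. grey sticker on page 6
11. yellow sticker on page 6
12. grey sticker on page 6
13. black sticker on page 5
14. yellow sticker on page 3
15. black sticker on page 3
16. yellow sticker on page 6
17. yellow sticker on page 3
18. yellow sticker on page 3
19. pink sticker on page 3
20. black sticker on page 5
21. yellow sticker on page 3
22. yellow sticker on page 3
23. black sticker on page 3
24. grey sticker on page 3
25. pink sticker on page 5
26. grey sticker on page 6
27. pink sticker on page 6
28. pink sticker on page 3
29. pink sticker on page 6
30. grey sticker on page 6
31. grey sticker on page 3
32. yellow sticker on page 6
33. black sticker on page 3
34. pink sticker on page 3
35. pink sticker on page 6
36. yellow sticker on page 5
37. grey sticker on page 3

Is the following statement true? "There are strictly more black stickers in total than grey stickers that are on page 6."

There are 6 black stickers.
There are 6 grey stickers on page 6.
The claim requires 6 > 6, which does not hold.

False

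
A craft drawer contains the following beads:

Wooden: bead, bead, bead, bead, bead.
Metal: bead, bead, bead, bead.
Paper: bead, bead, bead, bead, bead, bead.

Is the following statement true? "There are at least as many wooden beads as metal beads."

|wooden beads| = 5.
|metal beads| = 4.
The claim requires 5 ≥ 4, which holds.

True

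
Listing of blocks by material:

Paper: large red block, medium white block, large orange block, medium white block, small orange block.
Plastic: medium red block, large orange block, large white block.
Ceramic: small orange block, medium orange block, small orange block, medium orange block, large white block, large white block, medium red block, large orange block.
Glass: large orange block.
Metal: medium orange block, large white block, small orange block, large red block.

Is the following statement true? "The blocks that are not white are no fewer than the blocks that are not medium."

There are 15 blocks that are not white.
There are 14 blocks that are not medium.
The claim requires 15 ≥ 14, which holds.

True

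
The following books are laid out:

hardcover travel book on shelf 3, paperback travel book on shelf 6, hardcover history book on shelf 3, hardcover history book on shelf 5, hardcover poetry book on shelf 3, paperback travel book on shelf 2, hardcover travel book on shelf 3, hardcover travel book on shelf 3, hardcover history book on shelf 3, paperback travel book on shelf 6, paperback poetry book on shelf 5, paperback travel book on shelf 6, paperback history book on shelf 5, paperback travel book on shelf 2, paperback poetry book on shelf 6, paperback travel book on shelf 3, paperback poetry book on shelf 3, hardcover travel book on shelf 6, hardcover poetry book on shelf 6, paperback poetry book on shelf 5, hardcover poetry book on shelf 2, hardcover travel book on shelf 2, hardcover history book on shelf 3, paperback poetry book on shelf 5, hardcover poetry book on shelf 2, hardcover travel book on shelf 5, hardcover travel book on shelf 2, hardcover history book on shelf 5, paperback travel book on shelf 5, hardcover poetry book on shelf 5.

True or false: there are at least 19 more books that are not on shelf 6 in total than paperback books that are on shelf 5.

True

|books that are not on shelf 6| = 24.
|paperback books on shelf 5| = 5.
The claim requires 24 − 5 = 19 ≥ 19, which holds.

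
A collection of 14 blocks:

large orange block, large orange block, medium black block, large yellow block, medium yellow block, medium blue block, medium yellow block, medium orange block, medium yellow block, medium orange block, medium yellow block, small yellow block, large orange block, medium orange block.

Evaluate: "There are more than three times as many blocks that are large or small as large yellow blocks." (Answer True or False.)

True

There are 5 blocks that are large or small.
There is 1 large yellow block.
The claim requires 5 > 3 × 1 = 3, which holds.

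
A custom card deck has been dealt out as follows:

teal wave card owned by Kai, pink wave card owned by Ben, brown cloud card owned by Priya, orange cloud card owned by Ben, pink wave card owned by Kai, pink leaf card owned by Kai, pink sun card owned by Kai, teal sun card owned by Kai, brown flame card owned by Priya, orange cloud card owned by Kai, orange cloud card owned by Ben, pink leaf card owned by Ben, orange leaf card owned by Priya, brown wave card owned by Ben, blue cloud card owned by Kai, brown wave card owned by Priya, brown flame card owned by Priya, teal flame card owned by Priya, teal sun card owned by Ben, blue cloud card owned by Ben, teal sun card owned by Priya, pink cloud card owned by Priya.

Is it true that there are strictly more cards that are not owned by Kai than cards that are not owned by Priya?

cards that are not owned by Kai: 15.
cards that are not owned by Priya: 14.
The claim requires 15 > 14, which holds.

True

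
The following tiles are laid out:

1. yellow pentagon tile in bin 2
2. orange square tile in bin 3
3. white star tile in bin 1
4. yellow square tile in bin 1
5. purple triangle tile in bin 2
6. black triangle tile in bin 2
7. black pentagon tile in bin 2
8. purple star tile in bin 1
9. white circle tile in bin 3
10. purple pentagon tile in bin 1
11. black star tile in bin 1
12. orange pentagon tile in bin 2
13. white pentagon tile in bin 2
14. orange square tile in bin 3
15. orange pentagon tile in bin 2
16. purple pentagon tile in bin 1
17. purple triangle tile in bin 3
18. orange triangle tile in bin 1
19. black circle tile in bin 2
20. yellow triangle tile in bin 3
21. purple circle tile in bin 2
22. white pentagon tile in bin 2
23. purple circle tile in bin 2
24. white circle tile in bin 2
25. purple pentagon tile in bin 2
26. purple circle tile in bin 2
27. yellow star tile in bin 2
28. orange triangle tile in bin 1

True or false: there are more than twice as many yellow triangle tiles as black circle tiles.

There is 1 yellow triangle tile.
There is 1 black circle tile.
The claim requires 1 > 2 × 1 = 2, which does not hold.

False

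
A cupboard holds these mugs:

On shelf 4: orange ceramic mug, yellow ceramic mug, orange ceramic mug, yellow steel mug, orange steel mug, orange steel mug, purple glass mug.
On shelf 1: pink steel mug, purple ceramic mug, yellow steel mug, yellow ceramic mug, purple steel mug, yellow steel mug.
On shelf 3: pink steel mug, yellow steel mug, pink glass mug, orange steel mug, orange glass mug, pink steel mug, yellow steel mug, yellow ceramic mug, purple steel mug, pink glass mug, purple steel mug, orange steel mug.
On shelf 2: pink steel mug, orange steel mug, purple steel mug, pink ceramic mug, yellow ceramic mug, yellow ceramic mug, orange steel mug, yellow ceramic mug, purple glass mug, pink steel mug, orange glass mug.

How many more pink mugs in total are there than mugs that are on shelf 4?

1

pink mugs: 8.
mugs on shelf 4: 7.
8 − 7 = 1.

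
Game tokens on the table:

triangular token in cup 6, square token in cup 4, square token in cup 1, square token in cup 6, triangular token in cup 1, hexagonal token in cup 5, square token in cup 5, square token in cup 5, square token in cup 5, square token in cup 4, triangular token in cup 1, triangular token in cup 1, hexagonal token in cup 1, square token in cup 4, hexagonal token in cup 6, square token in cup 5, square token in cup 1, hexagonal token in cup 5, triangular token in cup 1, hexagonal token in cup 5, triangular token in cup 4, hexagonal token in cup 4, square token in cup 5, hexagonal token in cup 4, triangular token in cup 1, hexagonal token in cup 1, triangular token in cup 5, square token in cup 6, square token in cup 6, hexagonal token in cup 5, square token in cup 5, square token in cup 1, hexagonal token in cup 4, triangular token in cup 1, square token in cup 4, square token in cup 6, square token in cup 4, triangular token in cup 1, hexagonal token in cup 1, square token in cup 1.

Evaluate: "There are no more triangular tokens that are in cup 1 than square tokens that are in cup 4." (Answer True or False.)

False

triangular tokens in cup 1: 7.
square tokens in cup 4: 5.
The claim requires 7 ≤ 5, which does not hold.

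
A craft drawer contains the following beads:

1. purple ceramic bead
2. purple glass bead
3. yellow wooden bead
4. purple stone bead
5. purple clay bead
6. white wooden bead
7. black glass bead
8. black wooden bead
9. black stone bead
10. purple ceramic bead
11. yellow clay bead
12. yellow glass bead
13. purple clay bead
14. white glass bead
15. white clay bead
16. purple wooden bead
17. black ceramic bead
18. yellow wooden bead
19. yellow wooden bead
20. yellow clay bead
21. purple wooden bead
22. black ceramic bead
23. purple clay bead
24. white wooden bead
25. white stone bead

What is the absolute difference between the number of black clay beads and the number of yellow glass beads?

black clay beads: 0. yellow glass beads: 1.
|0 − 1| = 1 − 0 = 1.

1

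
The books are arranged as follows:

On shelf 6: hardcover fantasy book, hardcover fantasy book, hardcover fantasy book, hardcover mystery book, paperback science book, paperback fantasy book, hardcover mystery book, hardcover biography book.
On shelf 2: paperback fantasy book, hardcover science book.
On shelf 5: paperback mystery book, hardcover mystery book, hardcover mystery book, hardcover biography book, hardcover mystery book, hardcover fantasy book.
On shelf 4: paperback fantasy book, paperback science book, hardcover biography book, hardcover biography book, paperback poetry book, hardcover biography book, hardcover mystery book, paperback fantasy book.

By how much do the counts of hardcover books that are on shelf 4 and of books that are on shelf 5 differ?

2

hardcover books on shelf 4: 4. books on shelf 5: 6.
|4 − 6| = 6 − 4 = 2.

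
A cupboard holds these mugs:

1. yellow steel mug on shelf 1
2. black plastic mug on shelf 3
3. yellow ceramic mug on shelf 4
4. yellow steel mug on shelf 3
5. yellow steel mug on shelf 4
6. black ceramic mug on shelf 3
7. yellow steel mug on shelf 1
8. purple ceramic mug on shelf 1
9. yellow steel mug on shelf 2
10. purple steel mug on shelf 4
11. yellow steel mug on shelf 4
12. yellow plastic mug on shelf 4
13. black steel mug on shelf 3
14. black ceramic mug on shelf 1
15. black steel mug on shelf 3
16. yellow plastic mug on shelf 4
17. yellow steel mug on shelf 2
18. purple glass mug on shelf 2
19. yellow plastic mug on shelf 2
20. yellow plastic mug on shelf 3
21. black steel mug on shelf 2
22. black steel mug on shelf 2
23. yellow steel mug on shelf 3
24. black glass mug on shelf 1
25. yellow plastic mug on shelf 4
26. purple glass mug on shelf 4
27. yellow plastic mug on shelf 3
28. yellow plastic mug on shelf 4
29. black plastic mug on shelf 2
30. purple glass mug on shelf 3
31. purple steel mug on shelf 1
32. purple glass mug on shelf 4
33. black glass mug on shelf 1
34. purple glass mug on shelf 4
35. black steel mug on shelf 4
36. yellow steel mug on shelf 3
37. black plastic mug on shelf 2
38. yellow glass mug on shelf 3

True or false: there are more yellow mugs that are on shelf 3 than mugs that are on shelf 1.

False

yellow mugs on shelf 3: 6.
mugs on shelf 1: 7.
The claim requires 6 > 7, which does not hold.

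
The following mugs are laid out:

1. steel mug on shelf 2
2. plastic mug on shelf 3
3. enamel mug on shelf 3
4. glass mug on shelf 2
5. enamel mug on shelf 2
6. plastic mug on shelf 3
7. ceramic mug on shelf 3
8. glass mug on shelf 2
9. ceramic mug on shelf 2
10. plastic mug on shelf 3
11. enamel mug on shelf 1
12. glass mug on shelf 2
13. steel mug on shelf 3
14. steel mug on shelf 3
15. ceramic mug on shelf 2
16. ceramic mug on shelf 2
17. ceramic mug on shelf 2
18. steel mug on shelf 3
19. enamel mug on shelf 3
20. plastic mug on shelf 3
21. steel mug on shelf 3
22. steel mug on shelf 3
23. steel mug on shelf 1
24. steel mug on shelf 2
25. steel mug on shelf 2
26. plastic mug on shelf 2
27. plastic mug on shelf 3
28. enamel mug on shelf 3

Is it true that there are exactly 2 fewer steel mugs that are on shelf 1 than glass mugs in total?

steel mugs on shelf 1: 1.
glass mugs: 3.
The claim requires 3 − 1 (= 2) to equal 2, which holds.

True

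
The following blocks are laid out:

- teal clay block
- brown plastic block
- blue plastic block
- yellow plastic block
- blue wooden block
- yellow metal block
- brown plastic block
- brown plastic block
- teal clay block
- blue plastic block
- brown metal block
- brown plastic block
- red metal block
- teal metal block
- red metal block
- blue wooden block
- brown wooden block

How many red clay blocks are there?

0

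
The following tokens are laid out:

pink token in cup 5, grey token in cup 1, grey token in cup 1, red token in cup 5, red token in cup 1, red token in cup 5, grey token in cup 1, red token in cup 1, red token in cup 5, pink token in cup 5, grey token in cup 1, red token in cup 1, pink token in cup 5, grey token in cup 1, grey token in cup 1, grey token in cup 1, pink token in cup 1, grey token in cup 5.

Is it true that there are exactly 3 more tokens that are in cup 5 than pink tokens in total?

|tokens in cup 5| = 7.
|pink tokens| = 4.
The claim requires 7 − 4 (= 3) to equal 3, which holds.

True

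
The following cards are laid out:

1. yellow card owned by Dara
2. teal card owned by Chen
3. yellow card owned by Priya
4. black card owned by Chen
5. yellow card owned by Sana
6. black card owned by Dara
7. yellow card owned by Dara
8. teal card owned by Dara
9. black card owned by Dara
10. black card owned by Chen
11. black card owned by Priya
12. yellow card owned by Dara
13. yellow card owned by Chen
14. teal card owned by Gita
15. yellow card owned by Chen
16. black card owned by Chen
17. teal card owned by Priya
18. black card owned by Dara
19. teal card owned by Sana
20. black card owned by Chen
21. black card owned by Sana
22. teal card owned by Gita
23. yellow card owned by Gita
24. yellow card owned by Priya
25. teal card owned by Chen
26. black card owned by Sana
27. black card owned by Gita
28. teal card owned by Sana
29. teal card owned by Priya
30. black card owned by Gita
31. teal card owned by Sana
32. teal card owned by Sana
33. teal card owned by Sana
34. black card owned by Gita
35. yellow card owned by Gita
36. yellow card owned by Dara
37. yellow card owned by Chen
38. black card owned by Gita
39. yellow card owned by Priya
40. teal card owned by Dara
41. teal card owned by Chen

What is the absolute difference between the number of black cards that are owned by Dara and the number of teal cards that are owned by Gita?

black cards owned by Dara: 3. teal cards owned by Gita: 2.
|3 − 2| = 3 − 2 = 1.

1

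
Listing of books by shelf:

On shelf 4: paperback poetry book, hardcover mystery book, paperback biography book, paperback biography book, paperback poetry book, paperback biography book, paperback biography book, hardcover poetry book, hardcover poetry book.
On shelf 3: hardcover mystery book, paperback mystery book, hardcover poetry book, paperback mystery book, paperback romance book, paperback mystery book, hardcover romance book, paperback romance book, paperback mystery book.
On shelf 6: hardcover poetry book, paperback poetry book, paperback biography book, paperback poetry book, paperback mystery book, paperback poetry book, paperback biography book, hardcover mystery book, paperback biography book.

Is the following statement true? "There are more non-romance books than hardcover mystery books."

True

non-romance books: 24.
hardcover mystery books: 3.
The claim requires 24 > 3, which holds.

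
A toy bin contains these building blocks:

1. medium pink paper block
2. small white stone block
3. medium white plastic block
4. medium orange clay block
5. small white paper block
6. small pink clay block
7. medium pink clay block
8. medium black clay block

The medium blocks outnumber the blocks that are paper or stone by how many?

2

medium blocks: 5.
blocks that are paper or stone: 3.
5 − 3 = 2.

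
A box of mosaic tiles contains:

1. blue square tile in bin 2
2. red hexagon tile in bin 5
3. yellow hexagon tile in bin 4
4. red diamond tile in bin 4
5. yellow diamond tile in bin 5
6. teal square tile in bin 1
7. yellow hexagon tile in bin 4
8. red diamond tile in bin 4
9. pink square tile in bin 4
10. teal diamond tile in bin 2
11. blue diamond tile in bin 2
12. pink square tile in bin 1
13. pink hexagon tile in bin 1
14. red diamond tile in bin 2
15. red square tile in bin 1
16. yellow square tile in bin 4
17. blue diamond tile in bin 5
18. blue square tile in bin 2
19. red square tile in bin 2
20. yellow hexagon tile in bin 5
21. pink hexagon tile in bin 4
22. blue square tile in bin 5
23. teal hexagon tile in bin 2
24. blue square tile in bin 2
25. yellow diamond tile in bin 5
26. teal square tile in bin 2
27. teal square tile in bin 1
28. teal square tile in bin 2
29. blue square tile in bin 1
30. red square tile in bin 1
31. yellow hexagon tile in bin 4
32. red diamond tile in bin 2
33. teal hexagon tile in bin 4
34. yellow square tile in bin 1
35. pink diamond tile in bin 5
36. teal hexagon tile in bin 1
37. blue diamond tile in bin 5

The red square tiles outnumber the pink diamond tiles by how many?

red square tiles: 3.
pink diamond tiles: 1.
3 − 1 = 2.

2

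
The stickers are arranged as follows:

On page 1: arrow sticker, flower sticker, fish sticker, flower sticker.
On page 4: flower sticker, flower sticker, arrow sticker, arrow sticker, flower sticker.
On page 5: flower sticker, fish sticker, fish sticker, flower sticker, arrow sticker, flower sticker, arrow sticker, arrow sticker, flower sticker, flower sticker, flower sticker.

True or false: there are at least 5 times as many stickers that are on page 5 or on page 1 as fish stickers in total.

True

|stickers on page 5 or on page 1| = 15.
|fish stickers| = 3.
The claim requires 15 ≥ 5 × 3 = 15, which holds.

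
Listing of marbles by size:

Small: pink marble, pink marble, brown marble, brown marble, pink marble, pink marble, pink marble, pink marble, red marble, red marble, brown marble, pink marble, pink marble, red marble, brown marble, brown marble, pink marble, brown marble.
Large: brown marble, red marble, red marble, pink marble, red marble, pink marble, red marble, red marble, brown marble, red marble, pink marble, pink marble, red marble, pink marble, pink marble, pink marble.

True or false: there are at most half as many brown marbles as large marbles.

True

brown marbles: 8.
large marbles: 16.
The claim requires 2 × 8 = 16 ≤ 16, which holds.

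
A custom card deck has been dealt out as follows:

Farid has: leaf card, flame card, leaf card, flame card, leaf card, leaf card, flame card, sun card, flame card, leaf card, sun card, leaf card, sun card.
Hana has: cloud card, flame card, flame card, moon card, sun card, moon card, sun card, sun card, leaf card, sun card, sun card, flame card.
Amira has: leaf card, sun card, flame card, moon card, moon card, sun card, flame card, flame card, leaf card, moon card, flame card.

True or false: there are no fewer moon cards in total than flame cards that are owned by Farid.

True

There are 5 moon cards.
Count of flame cards owned by Farid: 4.
The claim requires 5 ≥ 4, which holds.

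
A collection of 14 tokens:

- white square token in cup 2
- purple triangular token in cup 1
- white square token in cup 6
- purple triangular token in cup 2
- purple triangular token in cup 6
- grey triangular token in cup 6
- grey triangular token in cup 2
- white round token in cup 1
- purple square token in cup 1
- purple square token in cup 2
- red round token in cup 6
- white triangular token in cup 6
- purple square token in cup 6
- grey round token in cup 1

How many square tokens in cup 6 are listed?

2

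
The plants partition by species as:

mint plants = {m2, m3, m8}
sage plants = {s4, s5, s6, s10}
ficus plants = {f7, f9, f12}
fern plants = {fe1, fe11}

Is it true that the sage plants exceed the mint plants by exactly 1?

True

sage plants: 4.
mint plants: 3.
The claim requires 4 − 3 (= 1) to equal 1, which holds.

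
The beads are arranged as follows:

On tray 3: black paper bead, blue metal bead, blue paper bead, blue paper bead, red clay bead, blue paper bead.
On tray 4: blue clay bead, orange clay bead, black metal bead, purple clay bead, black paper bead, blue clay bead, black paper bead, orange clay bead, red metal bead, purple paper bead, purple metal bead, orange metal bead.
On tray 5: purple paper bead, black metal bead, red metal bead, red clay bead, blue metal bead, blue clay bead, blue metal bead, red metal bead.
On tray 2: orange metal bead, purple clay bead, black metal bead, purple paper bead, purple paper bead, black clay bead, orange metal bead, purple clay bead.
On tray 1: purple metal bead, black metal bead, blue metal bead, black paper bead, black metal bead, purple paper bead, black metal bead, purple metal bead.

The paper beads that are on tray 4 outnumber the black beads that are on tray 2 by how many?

paper beads on tray 4: 3.
black beads on tray 2: 2.
3 − 2 = 1.

1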